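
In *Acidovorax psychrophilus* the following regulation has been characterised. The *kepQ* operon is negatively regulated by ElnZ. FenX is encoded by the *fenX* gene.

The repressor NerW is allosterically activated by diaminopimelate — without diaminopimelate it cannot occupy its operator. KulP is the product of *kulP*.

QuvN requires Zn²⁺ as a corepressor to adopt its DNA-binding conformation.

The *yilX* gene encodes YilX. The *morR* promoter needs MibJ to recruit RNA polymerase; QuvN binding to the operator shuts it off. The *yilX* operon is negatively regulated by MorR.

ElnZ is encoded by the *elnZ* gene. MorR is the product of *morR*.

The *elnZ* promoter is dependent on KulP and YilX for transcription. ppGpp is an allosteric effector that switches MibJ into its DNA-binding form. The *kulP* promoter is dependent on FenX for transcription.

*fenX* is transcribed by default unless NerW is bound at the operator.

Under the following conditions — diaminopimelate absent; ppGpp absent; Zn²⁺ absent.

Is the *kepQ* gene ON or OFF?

Diaminopimelate is absent, so NerW is inactive.
With no repressor bound, *fenX* is transcribed.
So FenX is produced and active.
No repressor is bound and FenX is active, so *kulP* is transcribed.
So KulP is produced and active.
Zn²⁺ is absent, so QuvN is inactive.
ppGpp is absent, so MibJ is inactive.
Required activator MibJ is absent, so *morR* is not transcribed.
So MorR is not produced.
With no repressor bound, *yilX* is transcribed.
So YilX is produced and active.
No repressor is bound and KulP and YilX are active, so *elnZ* is transcribed.
So ElnZ is produced and active.
With repressor ElnZ bound, *kepQ* is not transcribed.

OFF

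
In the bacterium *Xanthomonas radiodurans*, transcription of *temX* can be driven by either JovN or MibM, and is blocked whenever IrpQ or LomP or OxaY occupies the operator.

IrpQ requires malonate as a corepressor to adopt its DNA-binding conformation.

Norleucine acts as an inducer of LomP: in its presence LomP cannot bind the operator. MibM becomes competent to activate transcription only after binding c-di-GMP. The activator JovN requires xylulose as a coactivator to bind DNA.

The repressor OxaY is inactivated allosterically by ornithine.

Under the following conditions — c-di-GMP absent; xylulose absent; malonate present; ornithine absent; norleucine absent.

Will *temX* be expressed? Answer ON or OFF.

Malonate is present, so IrpQ is active.
Norleucine is absent, so LomP is active.
Xylulose is absent, so JovN is inactive.
c-di-GMP is absent, so MibM is inactive.
Ornithine is absent, so OxaY is active.
With repressor IrpQ bound, *temX* is not transcribed.

OFF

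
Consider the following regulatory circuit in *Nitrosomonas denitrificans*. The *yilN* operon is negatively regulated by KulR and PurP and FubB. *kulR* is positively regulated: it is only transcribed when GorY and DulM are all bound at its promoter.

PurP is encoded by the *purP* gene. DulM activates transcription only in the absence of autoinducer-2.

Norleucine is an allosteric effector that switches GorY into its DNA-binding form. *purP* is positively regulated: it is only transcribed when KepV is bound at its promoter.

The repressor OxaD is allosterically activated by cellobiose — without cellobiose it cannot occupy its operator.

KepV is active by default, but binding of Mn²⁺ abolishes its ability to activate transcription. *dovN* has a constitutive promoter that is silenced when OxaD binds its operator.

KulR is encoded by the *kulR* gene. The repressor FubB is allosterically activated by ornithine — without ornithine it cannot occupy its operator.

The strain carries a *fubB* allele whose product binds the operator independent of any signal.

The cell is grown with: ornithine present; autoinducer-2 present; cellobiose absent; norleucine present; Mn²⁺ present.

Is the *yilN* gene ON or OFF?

OFF

Norleucine is present, so GorY is active.
Autoinducer-2 is present, so DulM is inactive.
Required activator DulM is absent, so *kulR* is not transcribed.
So KulR is not produced.
Mn²⁺ is present, so KepV is inactive.
Required activator KepV is absent, so *purP* is not transcribed.
So PurP is not produced.
FubB is constitutively active in this strain.
With repressor FubB bound, *yilN* is not transcribed.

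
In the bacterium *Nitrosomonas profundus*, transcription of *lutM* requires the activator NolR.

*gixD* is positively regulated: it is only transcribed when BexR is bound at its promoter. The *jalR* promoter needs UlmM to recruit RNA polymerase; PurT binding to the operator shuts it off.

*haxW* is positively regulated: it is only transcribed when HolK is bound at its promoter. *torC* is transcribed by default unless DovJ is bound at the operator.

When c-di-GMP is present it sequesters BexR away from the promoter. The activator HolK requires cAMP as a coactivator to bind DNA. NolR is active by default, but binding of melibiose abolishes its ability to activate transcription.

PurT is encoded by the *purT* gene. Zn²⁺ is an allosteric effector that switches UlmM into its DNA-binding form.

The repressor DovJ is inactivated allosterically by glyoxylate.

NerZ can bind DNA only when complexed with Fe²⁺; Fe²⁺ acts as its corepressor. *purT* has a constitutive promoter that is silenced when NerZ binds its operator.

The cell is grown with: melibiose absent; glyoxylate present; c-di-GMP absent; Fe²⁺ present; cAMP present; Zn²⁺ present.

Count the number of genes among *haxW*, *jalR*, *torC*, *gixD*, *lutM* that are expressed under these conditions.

5

cAMP is present, so HolK is active.
No repressor is bound and HolK is active, so *haxW* is transcribed.
→ *haxW* is ON.
Fe²⁺ is present, so NerZ is active.
With repressor NerZ bound, *purT* is not transcribed.
So PurT is not produced.
Zn²⁺ is present, so UlmM is active.
No repressor is bound and UlmM is active, so *jalR* is transcribed.
→ *jalR* is ON.
Glyoxylate is present, so DovJ is inactive.
With no repressor bound, *torC* is transcribed.
→ *torC* is ON.
c-di-GMP is absent, so BexR is active.
No repressor is bound and BexR is active, so *gixD* is transcribed.
→ *gixD* is ON.
Melibiose is absent, so NolR is active.
No repressor is bound and NolR is active, so *lutM* is transcribed.
→ *lutM* is ON.
5 of the 5 genes are transcribed.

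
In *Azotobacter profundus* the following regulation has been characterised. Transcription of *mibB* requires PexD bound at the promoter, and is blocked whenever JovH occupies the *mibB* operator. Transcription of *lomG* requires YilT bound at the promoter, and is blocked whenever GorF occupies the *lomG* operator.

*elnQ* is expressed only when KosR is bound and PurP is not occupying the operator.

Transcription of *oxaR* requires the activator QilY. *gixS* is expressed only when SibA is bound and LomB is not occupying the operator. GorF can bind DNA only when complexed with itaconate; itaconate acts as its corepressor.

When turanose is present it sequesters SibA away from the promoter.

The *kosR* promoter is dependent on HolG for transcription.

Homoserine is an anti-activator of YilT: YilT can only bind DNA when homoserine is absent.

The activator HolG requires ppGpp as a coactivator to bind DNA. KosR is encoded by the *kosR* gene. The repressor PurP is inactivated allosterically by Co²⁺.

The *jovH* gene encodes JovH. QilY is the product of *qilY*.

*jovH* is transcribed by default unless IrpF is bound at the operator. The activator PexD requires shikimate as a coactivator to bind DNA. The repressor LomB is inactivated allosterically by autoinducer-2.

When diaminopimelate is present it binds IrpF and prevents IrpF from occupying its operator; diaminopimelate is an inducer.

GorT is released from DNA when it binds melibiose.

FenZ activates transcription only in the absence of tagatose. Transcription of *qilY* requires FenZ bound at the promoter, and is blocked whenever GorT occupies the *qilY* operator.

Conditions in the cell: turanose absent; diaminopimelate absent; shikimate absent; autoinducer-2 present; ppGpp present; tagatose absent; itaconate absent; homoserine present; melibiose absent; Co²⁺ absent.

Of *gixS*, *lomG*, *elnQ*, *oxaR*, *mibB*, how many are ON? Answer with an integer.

1

Turanose is absent, so SibA is active.
Autoinducer-2 is present, so LomB is inactive.
No repressor is bound and SibA is active, so *gixS* is transcribed.
→ *gixS* is ON.
Itaconate is absent, so GorF is inactive.
Homoserine is present, so YilT is inactive.
Required activator YilT is absent, so *lomG* is not transcribed.
→ *lomG* is OFF.
ppGpp is present, so HolG is active.
No repressor is bound and HolG is active, so *kosR* is transcribed.
So KosR is produced and active.
Co²⁺ is absent, so PurP is active.
With repressor PurP bound, *elnQ* is not transcribed.
→ *elnQ* is OFF.
Tagatose is absent, so FenZ is active.
Melibiose is absent, so GorT is active.
With repressor GorT bound, *qilY* is not transcribed.
So QilY is not produced.
Required activator QilY is absent, so *oxaR* is not transcribed.
→ *oxaR* is OFF.
Shikimate is absent, so PexD is inactive.
Diaminopimelate is absent, so IrpF is active.
With repressor IrpF bound, *jovH* is not transcribed.
So JovH is not produced.
Required activator PexD is absent, so *mibB* is not transcribed.
→ *mibB* is OFF.
1 of the 5 genes is transcribed.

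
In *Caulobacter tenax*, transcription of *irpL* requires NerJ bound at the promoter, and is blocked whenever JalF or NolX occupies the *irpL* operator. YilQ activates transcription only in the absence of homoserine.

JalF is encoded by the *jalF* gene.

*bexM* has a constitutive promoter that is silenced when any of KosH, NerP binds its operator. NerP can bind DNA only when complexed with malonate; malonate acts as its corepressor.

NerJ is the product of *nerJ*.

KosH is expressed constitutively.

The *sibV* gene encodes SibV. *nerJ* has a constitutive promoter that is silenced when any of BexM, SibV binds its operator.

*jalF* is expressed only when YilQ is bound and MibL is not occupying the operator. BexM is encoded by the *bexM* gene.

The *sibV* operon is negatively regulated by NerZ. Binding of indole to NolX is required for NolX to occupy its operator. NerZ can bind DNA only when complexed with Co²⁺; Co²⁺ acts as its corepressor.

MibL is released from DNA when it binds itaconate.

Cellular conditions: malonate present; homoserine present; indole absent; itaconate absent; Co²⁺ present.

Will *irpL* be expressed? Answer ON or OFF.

Itaconate is absent, so MibL is active.
Homoserine is present, so YilQ is inactive.
With repressor MibL bound, *jalF* is not transcribed.
So JalF is not produced.
KosH is produced constitutively and is active.
Malonate is present, so NerP is active.
With repressor KosH bound, *bexM* is not transcribed.
So BexM is not produced.
Co²⁺ is present, so NerZ is active.
With repressor NerZ bound, *sibV* is not transcribed.
So SibV is not produced.
With no repressor bound, *nerJ* is transcribed.
So NerJ is produced and active.
Indole is absent, so NolX is inactive.
No repressor is bound and NerJ is active, so *irpL* is transcribed.

ON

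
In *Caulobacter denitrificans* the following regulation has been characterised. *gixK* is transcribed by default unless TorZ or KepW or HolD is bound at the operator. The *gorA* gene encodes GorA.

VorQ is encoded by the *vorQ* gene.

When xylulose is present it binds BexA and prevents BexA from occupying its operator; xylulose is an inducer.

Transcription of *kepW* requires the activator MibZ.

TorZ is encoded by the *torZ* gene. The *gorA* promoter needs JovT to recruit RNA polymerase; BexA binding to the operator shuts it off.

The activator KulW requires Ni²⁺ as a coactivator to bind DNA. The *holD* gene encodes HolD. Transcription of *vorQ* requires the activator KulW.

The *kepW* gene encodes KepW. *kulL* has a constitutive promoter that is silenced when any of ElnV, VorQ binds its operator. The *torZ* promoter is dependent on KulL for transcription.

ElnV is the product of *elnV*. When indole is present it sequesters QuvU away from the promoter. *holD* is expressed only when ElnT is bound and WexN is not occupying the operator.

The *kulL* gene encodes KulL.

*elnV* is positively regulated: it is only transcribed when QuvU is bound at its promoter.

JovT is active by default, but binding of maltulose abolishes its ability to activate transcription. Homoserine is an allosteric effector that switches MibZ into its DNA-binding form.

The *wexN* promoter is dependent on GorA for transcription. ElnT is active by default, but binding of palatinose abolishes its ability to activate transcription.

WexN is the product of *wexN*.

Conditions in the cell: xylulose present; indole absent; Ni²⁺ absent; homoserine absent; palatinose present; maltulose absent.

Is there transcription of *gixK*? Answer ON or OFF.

Indole is absent, so QuvU is active.
No repressor is bound and QuvU is active, so *elnV* is transcribed.
So ElnV is produced and active.
Ni²⁺ is absent, so KulW is inactive.
Required activator KulW is absent, so *vorQ* is not transcribed.
So VorQ is not produced.
With repressor ElnV bound, *kulL* is not transcribed.
So KulL is not produced.
Required activator KulL is absent, so *torZ* is not transcribed.
So TorZ is not produced.
Homoserine is absent, so MibZ is inactive.
Required activator MibZ is absent, so *kepW* is not transcribed.
So KepW is not produced.
Palatinose is present, so ElnT is inactive.
Maltulose is absent, so JovT is active.
Xylulose is present, so BexA is inactive.
No repressor is bound and JovT is active, so *gorA* is transcribed.
So GorA is produced and active.
No repressor is bound and GorA is active, so *wexN* is transcribed.
So WexN is produced and active.
With repressor WexN bound, *holD* is not transcribed.
So HolD is not produced.
With no repressor bound, *gixK* is transcribed.

ON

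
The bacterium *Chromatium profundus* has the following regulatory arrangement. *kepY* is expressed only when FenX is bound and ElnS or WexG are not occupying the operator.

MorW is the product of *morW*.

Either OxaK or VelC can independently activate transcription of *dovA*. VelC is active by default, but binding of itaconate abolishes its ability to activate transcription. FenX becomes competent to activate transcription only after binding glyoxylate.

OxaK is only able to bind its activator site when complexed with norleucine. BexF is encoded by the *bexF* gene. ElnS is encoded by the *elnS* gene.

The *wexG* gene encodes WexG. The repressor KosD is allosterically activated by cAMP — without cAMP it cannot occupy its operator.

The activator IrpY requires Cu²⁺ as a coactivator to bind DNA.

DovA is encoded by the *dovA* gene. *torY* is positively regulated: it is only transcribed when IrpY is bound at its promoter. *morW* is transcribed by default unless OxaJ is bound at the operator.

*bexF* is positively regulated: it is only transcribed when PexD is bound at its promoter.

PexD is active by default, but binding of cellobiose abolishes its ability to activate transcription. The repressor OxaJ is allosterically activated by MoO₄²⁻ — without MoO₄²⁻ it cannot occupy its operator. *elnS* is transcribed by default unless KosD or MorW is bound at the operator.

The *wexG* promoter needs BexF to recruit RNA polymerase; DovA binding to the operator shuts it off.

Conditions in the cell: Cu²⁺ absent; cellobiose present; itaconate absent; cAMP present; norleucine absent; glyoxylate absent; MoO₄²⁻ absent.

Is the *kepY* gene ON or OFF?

OFF

Glyoxylate is absent, so FenX is inactive.
cAMP is present, so KosD is active.
MoO₄²⁻ is absent, so OxaJ is inactive.
With no repressor bound, *morW* is transcribed.
So MorW is produced and active.
With repressor KosD bound, *elnS* is not transcribed.
So ElnS is not produced.
Norleucine is absent, so OxaK is inactive.
Itaconate is absent, so VelC is active.
Activator VelC is present, so *dovA* is transcribed.
So DovA is produced and active.
Cellobiose is present, so PexD is inactive.
Required activator PexD is absent, so *bexF* is not transcribed.
So BexF is not produced.
With repressor DovA bound, *wexG* is not transcribed.
So WexG is not produced.
Required activator FenX is absent, so *kepY* is not transcribed.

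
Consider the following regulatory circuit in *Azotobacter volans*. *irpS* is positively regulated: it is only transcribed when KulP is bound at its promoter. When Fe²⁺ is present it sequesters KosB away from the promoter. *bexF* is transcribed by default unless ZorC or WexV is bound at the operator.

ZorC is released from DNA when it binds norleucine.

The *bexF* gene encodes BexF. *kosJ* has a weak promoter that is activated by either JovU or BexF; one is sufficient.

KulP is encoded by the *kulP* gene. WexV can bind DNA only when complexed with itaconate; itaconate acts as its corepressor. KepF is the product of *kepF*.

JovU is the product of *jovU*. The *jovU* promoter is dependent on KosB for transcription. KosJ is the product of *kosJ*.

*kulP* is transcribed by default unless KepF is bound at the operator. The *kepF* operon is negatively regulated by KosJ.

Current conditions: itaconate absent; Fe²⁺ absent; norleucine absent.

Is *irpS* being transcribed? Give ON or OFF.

Fe²⁺ is absent, so KosB is active.
No repressor is bound and KosB is active, so *jovU* is transcribed.
So JovU is produced and active.
Norleucine is absent, so ZorC is active.
Itaconate is absent, so WexV is inactive.
With repressor ZorC bound, *bexF* is not transcribed.
So BexF is not produced.
Activator JovU is present, so *kosJ* is transcribed.
So KosJ is produced and active.
With repressor KosJ bound, *kepF* is not transcribed.
So KepF is not produced.
With no repressor bound, *kulP* is transcribed.
So KulP is produced and active.
No repressor is bound and KulP is active, so *irpS* is transcribed.

ON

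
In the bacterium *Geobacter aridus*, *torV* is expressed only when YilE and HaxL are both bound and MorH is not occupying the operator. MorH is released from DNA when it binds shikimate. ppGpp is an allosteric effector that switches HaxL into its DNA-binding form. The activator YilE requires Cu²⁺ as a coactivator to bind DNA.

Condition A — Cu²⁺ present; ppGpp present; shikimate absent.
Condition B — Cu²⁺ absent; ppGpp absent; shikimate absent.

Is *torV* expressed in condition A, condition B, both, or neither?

Condition A:
Cu²⁺ is present, so YilE is active.
ppGpp is present, so HaxL is active.
Shikimate is absent, so MorH is active.
With repressor MorH bound, *torV* is not transcribed.
→ *torV* is OFF in A.
Condition B:
Cu²⁺ is absent, so YilE is inactive.
ppGpp is absent, so HaxL is inactive.
Shikimate is absent, so MorH is active.
With repressor MorH bound, *torV* is not transcribed.
→ *torV* is OFF in B.

neither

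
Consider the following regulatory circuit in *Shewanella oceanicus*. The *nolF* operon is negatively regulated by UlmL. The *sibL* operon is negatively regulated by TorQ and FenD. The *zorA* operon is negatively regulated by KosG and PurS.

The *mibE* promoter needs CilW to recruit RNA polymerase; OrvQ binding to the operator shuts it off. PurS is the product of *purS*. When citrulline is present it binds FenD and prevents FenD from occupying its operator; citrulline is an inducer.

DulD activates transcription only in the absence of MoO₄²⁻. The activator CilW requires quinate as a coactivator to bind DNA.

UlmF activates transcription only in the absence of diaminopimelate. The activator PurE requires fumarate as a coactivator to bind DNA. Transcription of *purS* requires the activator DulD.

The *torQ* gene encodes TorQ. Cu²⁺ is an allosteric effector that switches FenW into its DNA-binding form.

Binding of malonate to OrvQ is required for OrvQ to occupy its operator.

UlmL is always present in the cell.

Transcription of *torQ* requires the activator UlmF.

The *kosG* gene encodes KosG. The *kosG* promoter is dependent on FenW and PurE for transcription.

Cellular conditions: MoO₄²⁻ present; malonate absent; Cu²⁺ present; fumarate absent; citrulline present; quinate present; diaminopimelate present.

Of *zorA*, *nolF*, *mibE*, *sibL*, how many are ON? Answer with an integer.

Cu²⁺ is present, so FenW is active.
Fumarate is absent, so PurE is inactive.
Required activator PurE is absent, so *kosG* is not transcribed.
So KosG is not produced.
MoO₄²⁻ is present, so DulD is inactive.
Required activator DulD is absent, so *purS* is not transcribed.
So PurS is not produced.
With no repressor bound, *zorA* is transcribed.
→ *zorA* is ON.
UlmL is produced constitutively and is active.
With repressor UlmL bound, *nolF* is not transcribed.
→ *nolF* is OFF.
Quinate is present, so CilW is active.
Malonate is absent, so OrvQ is inactive.
No repressor is bound and CilW is active, so *mibE* is transcribed.
→ *mibE* is ON.
Diaminopimelate is present, so UlmF is inactive.
Required activator UlmF is absent, so *torQ* is not transcribed.
So TorQ is not produced.
Citrulline is present, so FenD is inactive.
With no repressor bound, *sibL* is transcribed.
→ *sibL* is ON.
3 of the 4 genes are transcribed.

3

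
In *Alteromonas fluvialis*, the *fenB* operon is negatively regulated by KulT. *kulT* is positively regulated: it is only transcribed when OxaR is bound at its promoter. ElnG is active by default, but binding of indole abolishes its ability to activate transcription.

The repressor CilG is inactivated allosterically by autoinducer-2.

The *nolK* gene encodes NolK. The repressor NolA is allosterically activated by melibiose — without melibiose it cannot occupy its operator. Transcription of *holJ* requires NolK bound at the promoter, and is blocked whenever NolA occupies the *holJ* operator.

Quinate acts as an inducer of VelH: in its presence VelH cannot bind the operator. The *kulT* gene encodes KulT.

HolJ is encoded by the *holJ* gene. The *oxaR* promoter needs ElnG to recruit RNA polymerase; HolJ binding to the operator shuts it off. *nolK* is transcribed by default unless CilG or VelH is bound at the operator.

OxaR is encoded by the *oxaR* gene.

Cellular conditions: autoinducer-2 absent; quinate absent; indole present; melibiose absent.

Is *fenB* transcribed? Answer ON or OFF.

Autoinducer-2 is absent, so CilG is active.
Quinate is absent, so VelH is active.
With repressor CilG bound, *nolK* is not transcribed.
So NolK is not produced.
Melibiose is absent, so NolA is inactive.
Required activator NolK is absent, so *holJ* is not transcribed.
So HolJ is not produced.
Indole is present, so ElnG is inactive.
Required activator ElnG is absent, so *oxaR* is not transcribed.
So OxaR is not produced.
Required activator OxaR is absent, so *kulT* is not transcribed.
So KulT is not produced.
With no repressor bound, *fenB* is transcribed.

ON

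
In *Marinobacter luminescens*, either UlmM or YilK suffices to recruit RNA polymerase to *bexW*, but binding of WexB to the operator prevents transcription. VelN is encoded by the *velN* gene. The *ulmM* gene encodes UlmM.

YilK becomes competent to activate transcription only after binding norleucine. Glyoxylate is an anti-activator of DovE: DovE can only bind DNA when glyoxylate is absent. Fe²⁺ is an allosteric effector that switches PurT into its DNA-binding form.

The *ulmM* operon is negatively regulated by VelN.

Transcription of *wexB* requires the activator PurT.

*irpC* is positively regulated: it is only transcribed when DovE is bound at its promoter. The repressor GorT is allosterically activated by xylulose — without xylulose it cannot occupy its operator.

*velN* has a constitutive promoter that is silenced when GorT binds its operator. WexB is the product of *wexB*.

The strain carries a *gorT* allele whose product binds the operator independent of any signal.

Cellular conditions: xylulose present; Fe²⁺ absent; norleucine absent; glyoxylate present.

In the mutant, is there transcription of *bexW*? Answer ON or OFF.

Fe²⁺ is absent, so PurT is inactive.
Required activator PurT is absent, so *wexB* is not transcribed.
So WexB is not produced.
GorT is constitutively active in this strain.
With repressor GorT bound, *velN* is not transcribed.
So VelN is not produced.
With no repressor bound, *ulmM* is transcribed.
So UlmM is produced and active.
Norleucine is absent, so YilK is inactive.
Activator UlmM is present, so *bexW* is transcribed.

ON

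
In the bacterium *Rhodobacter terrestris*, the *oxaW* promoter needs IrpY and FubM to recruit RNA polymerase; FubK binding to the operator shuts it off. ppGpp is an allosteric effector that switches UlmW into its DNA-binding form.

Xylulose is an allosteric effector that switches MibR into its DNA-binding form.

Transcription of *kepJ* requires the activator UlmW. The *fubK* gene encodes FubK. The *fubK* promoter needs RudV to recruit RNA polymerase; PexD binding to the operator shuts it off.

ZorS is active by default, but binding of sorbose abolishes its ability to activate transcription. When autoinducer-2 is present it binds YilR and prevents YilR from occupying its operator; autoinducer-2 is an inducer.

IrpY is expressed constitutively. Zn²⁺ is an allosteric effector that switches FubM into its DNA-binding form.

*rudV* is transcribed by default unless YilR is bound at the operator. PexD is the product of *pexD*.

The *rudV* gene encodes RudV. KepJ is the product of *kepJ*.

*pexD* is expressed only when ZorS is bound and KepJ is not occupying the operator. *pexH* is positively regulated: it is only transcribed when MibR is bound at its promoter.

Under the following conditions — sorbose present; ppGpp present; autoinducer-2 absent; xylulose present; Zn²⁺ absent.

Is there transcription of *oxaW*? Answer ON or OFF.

OFF

IrpY is produced constitutively and is active.
Autoinducer-2 is absent, so YilR is active.
With repressor YilR bound, *rudV* is not transcribed.
So RudV is not produced.
Sorbose is present, so ZorS is inactive.
ppGpp is present, so UlmW is active.
No repressor is bound and UlmW is active, so *kepJ* is transcribed.
So KepJ is produced and active.
With repressor KepJ bound, *pexD* is not transcribed.
So PexD is not produced.
Required activator RudV is absent, so *fubK* is not transcribed.
So FubK is not produced.
Zn²⁺ is absent, so FubM is inactive.
Required activator FubM is absent, so *oxaW* is not transcribed.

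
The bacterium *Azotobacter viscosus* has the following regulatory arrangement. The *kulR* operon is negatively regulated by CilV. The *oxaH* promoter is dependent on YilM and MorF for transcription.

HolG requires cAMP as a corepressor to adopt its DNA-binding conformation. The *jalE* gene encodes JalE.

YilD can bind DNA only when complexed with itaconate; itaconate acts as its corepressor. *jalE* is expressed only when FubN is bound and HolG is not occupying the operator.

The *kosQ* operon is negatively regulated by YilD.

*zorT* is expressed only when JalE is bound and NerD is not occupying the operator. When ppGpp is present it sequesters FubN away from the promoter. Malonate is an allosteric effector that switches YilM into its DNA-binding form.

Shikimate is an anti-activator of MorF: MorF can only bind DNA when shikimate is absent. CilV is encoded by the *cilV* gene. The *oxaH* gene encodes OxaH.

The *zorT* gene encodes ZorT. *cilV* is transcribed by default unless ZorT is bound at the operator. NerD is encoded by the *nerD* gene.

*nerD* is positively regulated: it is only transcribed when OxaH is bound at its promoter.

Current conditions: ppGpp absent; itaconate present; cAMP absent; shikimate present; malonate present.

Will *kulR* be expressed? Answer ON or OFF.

Malonate is present, so YilM is active.
Shikimate is present, so MorF is inactive.
Required activator MorF is absent, so *oxaH* is not transcribed.
So OxaH is not produced.
Required activator OxaH is absent, so *nerD* is not transcribed.
So NerD is not produced.
ppGpp is absent, so FubN is active.
cAMP is absent, so HolG is inactive.
No repressor is bound and FubN is active, so *jalE* is transcribed.
So JalE is produced and active.
No repressor is bound and JalE is active, so *zorT* is transcribed.
So ZorT is produced and active.
With repressor ZorT bound, *cilV* is not transcribed.
So CilV is not produced.
With no repressor bound, *kulR* is transcribed.

ON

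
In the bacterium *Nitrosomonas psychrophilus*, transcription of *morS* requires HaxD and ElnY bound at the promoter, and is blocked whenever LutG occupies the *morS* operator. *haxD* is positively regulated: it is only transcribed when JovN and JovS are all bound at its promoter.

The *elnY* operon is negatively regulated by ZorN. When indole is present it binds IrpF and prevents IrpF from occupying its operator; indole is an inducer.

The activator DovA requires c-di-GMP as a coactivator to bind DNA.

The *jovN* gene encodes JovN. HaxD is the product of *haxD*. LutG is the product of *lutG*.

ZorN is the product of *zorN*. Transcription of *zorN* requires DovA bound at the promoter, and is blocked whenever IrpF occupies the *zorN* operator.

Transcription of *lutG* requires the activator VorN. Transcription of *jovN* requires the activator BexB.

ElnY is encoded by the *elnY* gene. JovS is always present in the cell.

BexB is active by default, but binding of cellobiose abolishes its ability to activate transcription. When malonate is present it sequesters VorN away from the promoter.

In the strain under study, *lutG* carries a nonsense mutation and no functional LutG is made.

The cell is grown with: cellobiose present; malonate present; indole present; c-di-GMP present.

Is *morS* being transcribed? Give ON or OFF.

OFF

Cellobiose is present, so BexB is inactive.
Required activator BexB is absent, so *jovN* is not transcribed.
So JovN is not produced.
JovS is produced constitutively and is active.
Required activator JovN is absent, so *haxD* is not transcribed.
So HaxD is not produced.
Indole is present, so IrpF is inactive.
c-di-GMP is present, so DovA is active.
No repressor is bound and DovA is active, so *zorN* is transcribed.
So ZorN is produced and active.
With repressor ZorN bound, *elnY* is not transcribed.
So ElnY is not produced.
LutG is non-functional in this strain, so it has no effect.
Required activator HaxD is absent, so *morS* is not transcribed.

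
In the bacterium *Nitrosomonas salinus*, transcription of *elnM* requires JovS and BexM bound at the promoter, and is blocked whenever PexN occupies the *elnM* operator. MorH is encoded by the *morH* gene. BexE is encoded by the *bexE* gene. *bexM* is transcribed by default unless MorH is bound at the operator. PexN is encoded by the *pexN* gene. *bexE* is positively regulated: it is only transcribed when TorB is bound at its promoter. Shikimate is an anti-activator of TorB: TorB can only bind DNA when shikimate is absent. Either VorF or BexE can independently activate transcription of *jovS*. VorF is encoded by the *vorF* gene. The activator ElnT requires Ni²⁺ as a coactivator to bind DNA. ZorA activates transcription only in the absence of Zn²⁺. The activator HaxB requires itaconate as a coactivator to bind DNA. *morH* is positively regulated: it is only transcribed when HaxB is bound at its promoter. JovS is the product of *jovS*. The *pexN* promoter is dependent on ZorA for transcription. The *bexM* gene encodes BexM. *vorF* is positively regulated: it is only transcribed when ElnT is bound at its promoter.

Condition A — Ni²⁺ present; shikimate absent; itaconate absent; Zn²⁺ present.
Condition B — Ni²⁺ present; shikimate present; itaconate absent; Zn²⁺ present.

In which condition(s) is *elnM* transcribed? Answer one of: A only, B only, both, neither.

Condition A:
Ni²⁺ is present, so ElnT is active.
No repressor is bound and ElnT is active, so *vorF* is transcribed.
So VorF is produced and active.
Shikimate is absent, so TorB is active.
No repressor is bound and TorB is active, so *bexE* is transcribed.
So BexE is produced and active.
Activator VorF is present, so *jovS* is transcribed.
So JovS is produced and active.
Itaconate is absent, so HaxB is inactive.
Required activator HaxB is absent, so *morH* is not transcribed.
So MorH is not produced.
With no repressor bound, *bexM* is transcribed.
So BexM is produced and active.
Zn²⁺ is present, so ZorA is inactive.
Required activator ZorA is absent, so *pexN* is not transcribed.
So PexN is not produced.
No repressor is bound and JovS and BexM are active, so *elnM* is transcribed.
→ *elnM* is ON in A.
Condition B:
Ni²⁺ is present, so ElnT is active.
No repressor is bound and ElnT is active, so *vorF* is transcribed.
So VorF is produced and active.
Shikimate is present, so TorB is inactive.
Required activator TorB is absent, so *bexE* is not transcribed.
So BexE is not produced.
Activator VorF is present, so *jovS* is transcribed.
So JovS is produced and active.
Itaconate is absent, so HaxB is inactive.
Required activator HaxB is absent, so *morH* is not transcribed.
So MorH is not produced.
With no repressor bound, *bexM* is transcribed.
So BexM is produced and active.
Zn²⁺ is present, so ZorA is inactive.
Required activator ZorA is absent, so *pexN* is not transcribed.
So PexN is not produced.
No repressor is bound and JovS and BexM are active, so *elnM* is transcribed.
→ *elnM* is ON in B.

both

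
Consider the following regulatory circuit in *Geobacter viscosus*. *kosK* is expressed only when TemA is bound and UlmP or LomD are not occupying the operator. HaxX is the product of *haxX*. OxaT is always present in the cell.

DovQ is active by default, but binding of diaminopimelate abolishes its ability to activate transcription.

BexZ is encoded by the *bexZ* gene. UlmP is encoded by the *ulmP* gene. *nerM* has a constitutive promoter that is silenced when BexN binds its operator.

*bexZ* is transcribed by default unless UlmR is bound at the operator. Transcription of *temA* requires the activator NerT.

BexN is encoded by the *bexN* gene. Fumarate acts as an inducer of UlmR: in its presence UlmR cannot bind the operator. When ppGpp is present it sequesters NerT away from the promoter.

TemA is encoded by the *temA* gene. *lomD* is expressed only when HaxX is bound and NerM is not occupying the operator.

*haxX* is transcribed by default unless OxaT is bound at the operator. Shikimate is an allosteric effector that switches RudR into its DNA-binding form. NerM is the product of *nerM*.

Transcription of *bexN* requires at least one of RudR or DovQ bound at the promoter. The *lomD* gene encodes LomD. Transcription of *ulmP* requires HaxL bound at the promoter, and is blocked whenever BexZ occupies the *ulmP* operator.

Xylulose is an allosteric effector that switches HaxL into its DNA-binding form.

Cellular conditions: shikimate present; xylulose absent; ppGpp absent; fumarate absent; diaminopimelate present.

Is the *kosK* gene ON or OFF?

ON

Xylulose is absent, so HaxL is inactive.
Fumarate is absent, so UlmR is active.
With repressor UlmR bound, *bexZ* is not transcribed.
So BexZ is not produced.
Required activator HaxL is absent, so *ulmP* is not transcribed.
So UlmP is not produced.
ppGpp is absent, so NerT is active.
No repressor is bound and NerT is active, so *temA* is transcribed.
So TemA is produced and active.
OxaT is produced constitutively and is active.
With repressor OxaT bound, *haxX* is not transcribed.
So HaxX is not produced.
Shikimate is present, so RudR is active.
Diaminopimelate is present, so DovQ is inactive.
Activator RudR is present, so *bexN* is transcribed.
So BexN is produced and active.
With repressor BexN bound, *nerM* is not transcribed.
So NerM is not produced.
Required activator HaxX is absent, so *lomD* is not transcribed.
So LomD is not produced.
No repressor is bound and TemA is active, so *kosK* is transcribed.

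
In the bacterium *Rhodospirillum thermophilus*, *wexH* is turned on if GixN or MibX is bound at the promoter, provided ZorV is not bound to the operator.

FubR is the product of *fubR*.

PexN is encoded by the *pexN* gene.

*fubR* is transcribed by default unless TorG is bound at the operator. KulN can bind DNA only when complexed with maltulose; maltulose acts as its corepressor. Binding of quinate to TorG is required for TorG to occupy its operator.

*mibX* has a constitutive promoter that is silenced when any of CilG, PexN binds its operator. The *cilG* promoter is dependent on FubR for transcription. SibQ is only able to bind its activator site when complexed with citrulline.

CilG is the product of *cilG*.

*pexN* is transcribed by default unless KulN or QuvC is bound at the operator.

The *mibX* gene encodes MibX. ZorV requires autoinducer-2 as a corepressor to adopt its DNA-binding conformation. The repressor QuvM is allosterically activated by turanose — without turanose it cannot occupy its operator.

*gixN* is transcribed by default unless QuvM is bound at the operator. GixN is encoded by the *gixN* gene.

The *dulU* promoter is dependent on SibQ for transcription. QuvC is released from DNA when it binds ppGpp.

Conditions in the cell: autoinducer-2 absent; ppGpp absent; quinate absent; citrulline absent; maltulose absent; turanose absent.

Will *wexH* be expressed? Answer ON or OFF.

Turanose is absent, so QuvM is inactive.
With no repressor bound, *gixN* is transcribed.
So GixN is produced and active.
Autoinducer-2 is absent, so ZorV is inactive.
Quinate is absent, so TorG is inactive.
With no repressor bound, *fubR* is transcribed.
So FubR is produced and active.
No repressor is bound and FubR is active, so *cilG* is transcribed.
So CilG is produced and active.
Maltulose is absent, so KulN is inactive.
ppGpp is absent, so QuvC is active.
With repressor QuvC bound, *pexN* is not transcribed.
So PexN is not produced.
With repressor CilG bound, *mibX* is not transcribed.
So MibX is not produced.
Activator GixN is present, so *wexH* is transcribed.

ON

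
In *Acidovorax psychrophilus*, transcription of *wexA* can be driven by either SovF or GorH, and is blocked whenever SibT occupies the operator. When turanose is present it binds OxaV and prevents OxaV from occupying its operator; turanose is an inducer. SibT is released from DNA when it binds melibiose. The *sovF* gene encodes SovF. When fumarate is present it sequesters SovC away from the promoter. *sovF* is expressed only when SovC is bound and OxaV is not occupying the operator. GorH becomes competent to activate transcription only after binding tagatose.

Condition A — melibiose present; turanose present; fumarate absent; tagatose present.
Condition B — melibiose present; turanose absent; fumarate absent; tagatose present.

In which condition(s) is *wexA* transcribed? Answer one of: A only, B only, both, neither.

Condition A:
Melibiose is present, so SibT is inactive.
Turanose is present, so OxaV is inactive.
Fumarate is absent, so SovC is active.
No repressor is bound and SovC is active, so *sovF* is transcribed.
So SovF is produced and active.
Tagatose is present, so GorH is active.
Activator SovF is present, so *wexA* is transcribed.
→ *wexA* is ON in A.
Condition B:
Melibiose is present, so SibT is inactive.
Turanose is absent, so OxaV is active.
Fumarate is absent, so SovC is active.
With repressor OxaV bound, *sovF* is not transcribed.
So SovF is not produced.
Tagatose is present, so GorH is active.
Activator GorH is present, so *wexA* is transcribed.
→ *wexA* is ON in B.

both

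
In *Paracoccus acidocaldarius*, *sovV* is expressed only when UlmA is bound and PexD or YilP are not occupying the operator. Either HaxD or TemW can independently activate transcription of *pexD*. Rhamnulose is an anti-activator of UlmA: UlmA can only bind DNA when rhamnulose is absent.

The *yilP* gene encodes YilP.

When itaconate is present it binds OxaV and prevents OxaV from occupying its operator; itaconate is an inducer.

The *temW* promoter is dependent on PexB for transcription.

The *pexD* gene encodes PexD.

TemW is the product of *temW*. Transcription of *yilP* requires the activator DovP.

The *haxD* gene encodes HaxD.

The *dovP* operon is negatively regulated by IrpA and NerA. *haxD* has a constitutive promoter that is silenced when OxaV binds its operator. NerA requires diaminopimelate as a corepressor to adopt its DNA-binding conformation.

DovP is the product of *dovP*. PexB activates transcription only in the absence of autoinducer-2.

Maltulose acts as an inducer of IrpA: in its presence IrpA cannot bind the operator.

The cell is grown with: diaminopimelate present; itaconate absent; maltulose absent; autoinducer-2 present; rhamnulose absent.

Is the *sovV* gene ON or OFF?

Itaconate is absent, so OxaV is active.
With repressor OxaV bound, *haxD* is not transcribed.
So HaxD is not produced.
Autoinducer-2 is present, so PexB is inactive.
Required activator PexB is absent, so *temW* is not transcribed.
So TemW is not produced.
No activator is available at the *pexD* promoter, so *pexD* is not transcribed.
So PexD is not produced.
Maltulose is absent, so IrpA is active.
Diaminopimelate is present, so NerA is active.
With repressor IrpA bound, *dovP* is not transcribed.
So DovP is not produced.
Required activator DovP is absent, so *yilP* is not transcribed.
So YilP is not produced.
Rhamnulose is absent, so UlmA is active.
No repressor is bound and UlmA is active, so *sovV* is transcribed.

ON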